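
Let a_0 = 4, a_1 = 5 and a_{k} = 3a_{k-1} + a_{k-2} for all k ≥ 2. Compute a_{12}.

The ordinary generating function has denominator 1 - 3t - t^2.
Iterating the recurrence: a_0,…,a_{12} = 4, 5, 19, 62, 205, 677, 2236, 7385, 24391, 80558, 266065, 878753, 2902324.

2902324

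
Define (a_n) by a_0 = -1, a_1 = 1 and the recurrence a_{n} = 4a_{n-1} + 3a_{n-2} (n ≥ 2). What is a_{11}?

1456615

The ordinary generating function has denominator 1 - 4t - 3t^2.
Iterating the recurrence: a_0,…,a_{11} = -1, 1, 1, 7, 31, 145, 673, 3127, 14527, 67489, 313537, 1456615.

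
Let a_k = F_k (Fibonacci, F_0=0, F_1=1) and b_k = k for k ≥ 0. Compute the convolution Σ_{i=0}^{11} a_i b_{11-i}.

This is [x^11] in the product of the two ordinary generating functions.
Σ = 0·11 + 1·10 + 1·9 + 2·8 + 3·7 + 5·6 + 8·5 + 13·4 + 21·3 + 34·2 + 55·1 + 89·0 = 364.

364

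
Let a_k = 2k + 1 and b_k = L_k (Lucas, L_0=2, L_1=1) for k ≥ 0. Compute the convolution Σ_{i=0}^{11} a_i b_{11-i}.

The convolution is the x^11 coefficient of A(x)B(x).
Σ = 1·199 + 3·123 + 5·76 + 7·47 + 9·29 + 11·18 + 13·11 + 15·7 + 17·4 + 19·3 + 21·1 + 23·2 = 2176.

2176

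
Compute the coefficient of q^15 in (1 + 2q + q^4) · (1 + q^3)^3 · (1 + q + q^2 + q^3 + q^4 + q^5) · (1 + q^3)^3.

(1 + 2q + q^4) has coefficients 1,2,0,0,1 for degrees 0…4.
(1 + q^3)^3 has coefficients 1,0,0,3,0,0,3,0,0,1,0,0,0,0,0,0 for degrees 0…15.
Multiplying by (1 + q + q^2 + q^3 + q^4 + q^5) gives running coefficients 1,1,1,4,4,4,6,6,6,4,4,4,1,1,1,0 for degrees 0…15.
Finally multiplying by (1 + q^3)^3, the product of all factors after the first has coefficients 1,1,1,7,7,7,21,21,21,35,35,35,35,35,35,21 for degrees 0…15.
[q^15] = 1·21 + 2·35 + 1·35 = 126.

126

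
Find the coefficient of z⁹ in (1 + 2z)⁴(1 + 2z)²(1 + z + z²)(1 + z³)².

(1 + 2z)⁴ has coefficients 1,8,24,32,16 for degrees 0…4.
(1 + 2z)² has coefficients 1,4,4,0,0,0,0,0,0,0 for degrees 0…9.
Multiplying by (1 + z + z²) gives running coefficients 1,5,9,8,4,0,0,0,0,0 for degrees 0…9.
Finally multiplying by (1 + z³)², the product of all factors after the first has coefficients 1,5,9,10,14,18,17,13,9,8 for degrees 0…9.
[z⁹] = 1·8 + 8·9 + 24·13 + 32·17 + 16·18 = 1224.

1224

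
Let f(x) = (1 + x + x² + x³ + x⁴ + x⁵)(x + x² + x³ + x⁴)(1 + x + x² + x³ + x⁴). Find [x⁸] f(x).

17

(1 + x + x² + x³ + x⁴ + x⁵) has coefficients 1,1,1,1,1,1 for degrees 0…5.
(x + x² + x³ + x⁴) has coefficients 0,1,1,1,1,0,0,0,0 for degrees 0…8.
Finally multiplying by (1 + x + x² + x³ + x⁴), the product of all factors after the first has coefficients 0,1,2,3,4,4,3,2,1 for degrees 0…8.
[x⁸] = 1·1 + 1·2 + 1·3 + 1·4 + 1·4 + 1·3 = 17.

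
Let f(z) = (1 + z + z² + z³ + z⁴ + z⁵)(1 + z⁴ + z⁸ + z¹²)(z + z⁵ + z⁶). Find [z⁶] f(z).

4

(1 + z + z² + z³ + z⁴ + z⁵) has coefficients 1,1,1,1,1,1 for degrees 0…5.
(1 + z⁴ + z⁸ + z¹²) has coefficients 1,0,0,0,1,0,0 for degrees 0…6.
Finally multiplying by (z + z⁵ + z⁶), the product of all factors after the first has coefficients 0,1,0,0,0,2,1 for degrees 0…6.
[z⁶] = 1·1 + 1·2 + 1·0 + 1·0 + 1·0 + 1·1 = 4.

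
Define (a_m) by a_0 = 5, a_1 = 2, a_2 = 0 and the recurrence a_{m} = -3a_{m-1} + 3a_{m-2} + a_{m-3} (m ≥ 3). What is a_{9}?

The ordinary generating function has denominator 1 + 3q - 3q^2 - q^3.
Iterating the recurrence: a_0,…,a_{9} = 5, 2, 0, 11, -31, 126, -460, 1727, -6435, 24026.

24026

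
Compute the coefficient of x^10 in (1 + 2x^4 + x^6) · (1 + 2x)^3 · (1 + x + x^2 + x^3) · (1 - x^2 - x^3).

-90

(1 + 2x^4 + x^6) has coefficients 1,0,0,0,2,0,1 for degrees 0…6.
(1 + 2x)^3 has coefficients 1,6,12,8,0,0,0,0,0,0,0 for degrees 0…10.
Multiplying by (1 + x + x^2 + x^3) gives running coefficients 1,7,19,27,26,20,8,0,0,0,0 for degrees 0…10.
Finally multiplying by (1 - x^2 - x^3), the product of all factors after the first has coefficients 1,7,18,19,0,-26,-45,-46,-28,-8,0 for degrees 0…10.
[x^10] = 1·0 + 2·(-45) + 1·0 = -90.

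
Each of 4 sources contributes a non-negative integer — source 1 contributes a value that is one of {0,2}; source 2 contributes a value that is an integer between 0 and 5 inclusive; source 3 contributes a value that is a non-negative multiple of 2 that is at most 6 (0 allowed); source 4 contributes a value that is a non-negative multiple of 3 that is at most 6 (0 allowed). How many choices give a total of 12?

12

The generating function for the choices is (1 + z²)·(1 + z + z² + z³ + z⁴ + z⁵)·(1 + z² + z⁴ + z⁶)·(1 + z³ + z⁶); the count is [z¹²].
(1 + z²) has coefficients 1,0,1 for degrees 0…2.
(1 + z + z² + z³ + z⁴ + z⁵) has coefficients 1,1,1,1,1,1,0,0,0,0,0,0,0 for degrees 0…12.
Multiplying by (1 + z² + z⁴ + z⁶) gives running coefficients 1,1,2,2,3,3,3,3,2,2,1,1,0 for degrees 0…12.
Finally multiplying by (1 + z³ + z⁶), the product of all factors after the first has coefficients 1,1,2,3,4,5,6,7,7,7,7,6,5 for degrees 0…12.
[z¹²] = 1·5 + 1·7 = 12.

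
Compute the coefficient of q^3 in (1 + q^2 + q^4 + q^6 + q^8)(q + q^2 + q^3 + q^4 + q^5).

(1 + q^2 + q^4 + q^6 + q^8) has coefficients 1,0,1,0 for degrees 0…3.
(q + q^2 + q^3 + q^4 + q^5) has coefficients 0,1,1,1 for degrees 0…3.
[q^3] = 1·1 + 1·1 = 2.

2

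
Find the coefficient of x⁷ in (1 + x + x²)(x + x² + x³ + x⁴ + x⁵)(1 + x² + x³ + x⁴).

(1 + x + x²) has coefficients 1,1,1 for degrees 0…2.
(x + x² + x³ + x⁴ + x⁵) has coefficients 0,1,1,1,1,1,0,0 for degrees 0…7.
Finally multiplying by (1 + x² + x³ + x⁴), the product of all factors after the first has coefficients 0,1,1,2,3,4,3,3 for degrees 0…7.
[x⁷] = 1·3 + 1·3 + 1·4 = 10.

10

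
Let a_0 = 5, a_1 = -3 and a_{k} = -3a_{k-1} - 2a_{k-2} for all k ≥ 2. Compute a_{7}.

The ordinary generating function has denominator 1 + 3q + 2q^2.
Iterating the recurrence: a_0,…,a_{7} = 5, -3, -1, 9, -25, 57, -121, 249.

249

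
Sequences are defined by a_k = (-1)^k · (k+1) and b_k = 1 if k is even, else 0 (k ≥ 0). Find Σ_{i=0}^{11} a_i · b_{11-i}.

This is [x^11] in the product of the two ordinary generating functions.
Σ = 1·0 − 2·1 + 3·0 − 4·1 + 5·0 − 6·1 + 7·0 − 8·1 + 9·0 − 10·1 + 11·0 − 12·1 = -42.

-42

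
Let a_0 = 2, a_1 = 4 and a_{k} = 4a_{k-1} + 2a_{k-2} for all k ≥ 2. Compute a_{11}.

The ordinary generating function has denominator 1 - 4q - 2q^2.
Iterating the recurrence: a_0,…,a_{11} = 2, 4, 20, 88, 392, 1744, 7760, 34528, 153632, 683584, 3041600, 13533568.

13533568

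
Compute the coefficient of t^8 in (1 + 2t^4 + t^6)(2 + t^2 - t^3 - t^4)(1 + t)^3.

(1 + 2t^4 + t^6) has coefficients 1,0,0,0,2,0,1 for degrees 0…6.
(2 + t^2 - t^3 - t^4) has coefficients 2,0,1,-1,-1,0,0,0,0 for degrees 0…8.
Finally multiplying by (1 + t)^3, the product of all factors after the first has coefficients 2,6,7,4,-1,-5,-4,-1,0 for degrees 0…8.
[t^8] = 1·0 + 2·(-1) + 1·7 = 5.

5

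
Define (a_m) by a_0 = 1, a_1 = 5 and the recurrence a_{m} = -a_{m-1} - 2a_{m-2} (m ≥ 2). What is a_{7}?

The ordinary generating function has denominator 1 + q + 2q^2.
Iterating the recurrence: a_0,…,a_{7} = 1, 5, -7, -3, 17, -11, -23, 45.

45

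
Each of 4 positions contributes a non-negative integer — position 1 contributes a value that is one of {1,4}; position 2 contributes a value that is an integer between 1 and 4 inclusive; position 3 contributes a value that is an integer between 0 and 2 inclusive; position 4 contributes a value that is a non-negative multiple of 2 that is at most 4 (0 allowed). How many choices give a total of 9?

10

The generating function for the choices is (z + z⁴)·(z + z² + z³ + z⁴)·(1 + z + z²)·(1 + z² + z⁴); the count is [z⁹].
(z + z⁴) has coefficients 0,1,0,0,1 for degrees 0…4.
(z + z² + z³ + z⁴) has coefficients 0,1,1,1,1,0,0,0,0,0 for degrees 0…9.
Multiplying by (1 + z + z²) gives running coefficients 0,1,2,3,3,2,1,0,0,0 for degrees 0…9.
Finally multiplying by (1 + z² + z⁴), the product of all factors after the first has coefficients 0,1,2,4,5,6,6,5,4,2 for degrees 0…9.
[z⁹] = 1·4 + 1·6 = 10.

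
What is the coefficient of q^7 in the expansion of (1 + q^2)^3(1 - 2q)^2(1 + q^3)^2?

22

(1 + q^2)^3 has coefficients 1,0,3,0,3,0,1 for degrees 0…6.
(1 - 2q)^2 has coefficients 1,-4,4,0,0,0,0,0 for degrees 0…7.
Finally multiplying by (1 + q^3)^2, the product of all factors after the first has coefficients 1,-4,4,2,-8,8,1,-4 for degrees 0…7.
[q^7] = 1·(-4) + 3·8 + 3·2 + 1·(-4) = 22.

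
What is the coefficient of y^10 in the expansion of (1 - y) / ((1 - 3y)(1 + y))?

29525

The denominator gives the recurrence a_n = 2a_(n−1) + 3a_(n−2) for n ≥ 2; the numerator fixes a_0 = 1, a_1 = 1.
Iterating: 1, 1, 5, 13, 41, 121, 365, 1093, 3281, 9841, 29525, so a_10 = 29525.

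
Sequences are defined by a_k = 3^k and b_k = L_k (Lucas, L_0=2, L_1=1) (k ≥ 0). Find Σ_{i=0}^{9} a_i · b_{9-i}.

The convolution is the t^9 coefficient of A(t)B(t).
Σ = 1·76 + 3·47 + 9·29 + 27·18 + 81·11 + 243·7 + 729·4 + 2187·3 + 6561·1 + 19683·2 = 58960.

58960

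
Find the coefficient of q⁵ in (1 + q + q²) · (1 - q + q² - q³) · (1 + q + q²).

(1 + q + q²) has coefficients 1,1,1 for degrees 0…2.
(1 - q + q² - q³) has coefficients 1,-1,1,-1,0,0 for degrees 0…5.
Finally multiplying by (1 + q + q²), the product of all factors after the first has coefficients 1,0,1,-1,0,-1 for degrees 0…5.
[q⁵] = 1·(-1) + 1·0 + 1·(-1) = -2.

-2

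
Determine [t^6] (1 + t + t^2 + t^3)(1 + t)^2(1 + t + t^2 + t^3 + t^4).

(1 + t + t^2 + t^3) has coefficients 1,1,1,1 for degrees 0…3.
(1 + t)^2 has coefficients 1,2,1,0,0,0,0 for degrees 0…6.
Finally multiplying by (1 + t + t^2 + t^3 + t^4), the product of all factors after the first has coefficients 1,3,4,4,4,3,1 for degrees 0…6.
[t^6] = 1·1 + 1·3 + 1·4 + 1·4 = 12.

12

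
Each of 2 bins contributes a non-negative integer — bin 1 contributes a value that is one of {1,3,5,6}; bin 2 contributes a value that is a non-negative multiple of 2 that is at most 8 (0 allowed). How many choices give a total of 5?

3

The generating function for the choices is (y + y^3 + y^5 + y^6)·(1 + y^2 + y^4 + y^6 + y^8); the count is [y^5].
(y + y^3 + y^5 + y^6) has coefficients 0,1,0,1,0,1 for degrees 0…5.
(1 + y^2 + y^4 + y^6 + y^8) has coefficients 1,0,1,0,1,0 for degrees 0…5.
[y^5] = 1·1 + 1·1 + 1·1 = 3.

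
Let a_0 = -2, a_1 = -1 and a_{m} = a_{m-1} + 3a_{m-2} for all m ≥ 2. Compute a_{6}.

The ordinary generating function has denominator 1 - t - 3t^2.
Iterating the recurrence: a_0,…,a_{6} = -2, -1, -7, -10, -31, -61, -154.

-154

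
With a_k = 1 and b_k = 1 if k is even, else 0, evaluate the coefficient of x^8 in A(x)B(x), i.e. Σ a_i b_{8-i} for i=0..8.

5

The convolution is the t^8 coefficient of A(t)B(t).
Σ = 1·1 + 1·0 + 1·1 + 1·0 + 1·1 + 1·0 + 1·1 + 1·0 + 1·1 = 5.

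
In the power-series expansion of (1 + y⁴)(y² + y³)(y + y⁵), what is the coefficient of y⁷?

(1 + y⁴) has coefficients 1,0,0,0,1 for degrees 0…4.
(y² + y³) has coefficients 0,0,1,1,0,0,0,0 for degrees 0…7.
Finally multiplying by (y + y⁵), the product of all factors after the first has coefficients 0,0,0,1,1,0,0,1 for degrees 0…7.
[y⁷] = 1·1 + 1·1 = 2.

2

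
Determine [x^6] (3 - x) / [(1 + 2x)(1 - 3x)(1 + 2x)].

The denominator gives the recurrence a_n = −a_(n−1) + 8a_(n−2) + 12a_(n−3) for n ≥ 3; the numerator fixes a_0 = 3, a_1 = -4, a_2 = 28.
Iterating: 3, -4, 28, -24, 200, -56, 1368, so a_6 = 1368.

1368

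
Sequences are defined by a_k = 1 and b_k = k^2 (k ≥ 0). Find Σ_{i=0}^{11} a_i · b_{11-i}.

This is [x^11] in the product of the two ordinary generating functions.
Σ = 1·121 + 1·100 + 1·81 + 1·64 + 1·49 + 1·36 + 1·25 + 1·16 + 1·9 + 1·4 + 1·1 + 1·0 = 506.

506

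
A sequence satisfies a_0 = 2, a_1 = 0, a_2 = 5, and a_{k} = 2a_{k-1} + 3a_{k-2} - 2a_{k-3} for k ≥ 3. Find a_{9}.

4150

The ordinary generating function has denominator 1 - 2t - 3t^2 + 2t^3.
Iterating the recurrence: a_0,…,a_{9} = 2, 0, 5, 6, 27, 62, 193, 518, 1491, 4150.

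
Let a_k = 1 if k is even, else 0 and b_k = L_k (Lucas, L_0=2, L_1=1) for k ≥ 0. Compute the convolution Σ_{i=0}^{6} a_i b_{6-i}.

This is [x^6] in the product of the two ordinary generating functions.
Σ = 1·18 + 0·11 + 1·7 + 0·4 + 1·3 + 0·1 + 1·2 = 30.

30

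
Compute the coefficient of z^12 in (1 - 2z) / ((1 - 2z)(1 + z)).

1

The denominator gives the recurrence a_n = a_(n−1) + 2a_(n−2) for n ≥ 3; the numerator fixes a_0 = 1, a_1 = -1, a_2 = 1.
Iterating: 1, -1, 1, -1, 1, -1, 1, -1, 1, -1, 1, -1, 1, so a_12 = 1.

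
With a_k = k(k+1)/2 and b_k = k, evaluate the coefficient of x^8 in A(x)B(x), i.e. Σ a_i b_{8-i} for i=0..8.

210

The convolution is the x^8 coefficient of A(x)B(x).
Σ = 0·8 + 1·7 + 3·6 + 6·5 + 10·4 + 15·3 + 21·2 + 28·1 + 36·0 = 210.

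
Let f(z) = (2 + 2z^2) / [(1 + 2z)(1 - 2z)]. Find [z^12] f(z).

10240

The denominator gives the recurrence a_n = 4a_(n−2) for n ≥ 3; the numerator fixes a_0 = 2, a_1 = 0, a_2 = 10.
Iterating: 2, 0, 10, 0, 40, 0, 160, 0, 640, 0, 2560, 0, 10240, so a_12 = 10240.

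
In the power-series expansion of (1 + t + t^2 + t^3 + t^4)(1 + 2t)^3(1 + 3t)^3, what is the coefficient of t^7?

1619

(1 + t + t^2 + t^3 + t^4) has coefficients 1,1,1,1,1 for degrees 0…4.
(1 + 2t)^3 has coefficients 1,6,12,8,0,0,0,0 for degrees 0…7.
Finally multiplying by (1 + 3t)^3, the product of all factors after the first has coefficients 1,15,93,305,558,540,216,0 for degrees 0…7.
[t^7] = 1·0 + 1·216 + 1·540 + 1·558 + 1·305 = 1619.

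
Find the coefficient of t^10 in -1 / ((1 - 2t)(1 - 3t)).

-175099

Partial fractions give a closed form: a_n = (2)·2^n + (-3)·3^n.
At n = 10: a_10 = -175099.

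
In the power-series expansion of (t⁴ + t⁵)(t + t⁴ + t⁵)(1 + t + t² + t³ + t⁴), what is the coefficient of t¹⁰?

(t⁴ + t⁵) has coefficients 0,0,0,0,1,1 for degrees 0…5.
(t + t⁴ + t⁵) has coefficients 0,1,0,0,1,1,0,0,0,0,0 for degrees 0…10.
Finally multiplying by (1 + t + t² + t³ + t⁴), the product of all factors after the first has coefficients 0,1,1,1,2,3,2,2,2,1,0 for degrees 0…10.
[t¹⁰] = 1·2 + 1·3 = 5.

5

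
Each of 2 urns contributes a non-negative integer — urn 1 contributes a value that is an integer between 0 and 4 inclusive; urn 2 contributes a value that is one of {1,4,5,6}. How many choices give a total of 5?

3

The generating function for the choices is (1 + x + x² + x³ + x⁴)·(x + x⁴ + x⁵ + x⁶); the count is [x⁵].
(1 + x + x² + x³ + x⁴) has coefficients 1,1,1,1,1 for degrees 0…4.
(x + x⁴ + x⁵ + x⁶) has coefficients 0,1,0,0,1,1 for degrees 0…5.
[x⁵] = 1·1 + 1·1 + 1·0 + 1·0 + 1·1 = 3.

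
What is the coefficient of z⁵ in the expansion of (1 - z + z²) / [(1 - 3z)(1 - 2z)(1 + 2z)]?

Partial fractions give a closed form: a_n = (7/5)·3^n + (-3/4)·2^n + (7/20)·(-2)^n.
At n = 5: a_5 = 305.

305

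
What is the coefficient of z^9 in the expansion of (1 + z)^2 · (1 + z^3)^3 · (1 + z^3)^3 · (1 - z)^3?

(1 + z)^2 has coefficients 1,2,1 for degrees 0…2.
(1 + z^3)^3 has coefficients 1,0,0,3,0,0,3,0,0,1 for degrees 0…9.
Multiplying by (1 + z^3)^3 gives running coefficients 1,0,0,6,0,0,15,0,0,20 for degrees 0…9.
Finally multiplying by (1 - z)^3, the product of all factors after the first has coefficients 1,-3,3,5,-18,18,9,-45,45,5 for degrees 0…9.
[z^9] = 1·5 + 2·45 + 1·(-45) = 50.

50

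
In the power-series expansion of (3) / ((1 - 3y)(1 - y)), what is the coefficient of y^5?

The denominator gives the recurrence a_n = 4a_(n−1) − 3a_(n−2) for n ≥ 2; the numerator fixes a_0 = 3, a_1 = 12.
Iterating: 3, 12, 39, 120, 363, 1092, so a_5 = 1092.

1092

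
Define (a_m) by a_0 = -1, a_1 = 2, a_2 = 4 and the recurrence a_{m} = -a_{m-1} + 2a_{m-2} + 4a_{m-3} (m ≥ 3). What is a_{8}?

The ordinary generating function has denominator 1 + z - 2z^2 - 4z^3.
Iterating the recurrence: a_0,…,a_{8} = -1, 2, 4, -4, 20, -12, 36, 20, 4.

4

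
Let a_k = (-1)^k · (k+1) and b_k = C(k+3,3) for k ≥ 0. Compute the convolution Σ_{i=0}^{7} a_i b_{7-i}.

Write out a_i and b_{7-i} for i = 0,…,7 and sum the products.
Σ = 1·120 − 2·84 + 3·56 − 4·35 + 5·20 − 6·10 + 7·4 − 8·1 = 40.

40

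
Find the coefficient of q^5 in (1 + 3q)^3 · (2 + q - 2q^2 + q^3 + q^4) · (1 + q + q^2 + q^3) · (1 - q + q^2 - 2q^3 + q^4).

-34

(1 + 3q)^3 has coefficients 1,9,27,27 for degrees 0…3.
(2 + q - 2q^2 + q^3 + q^4) has coefficients 2,1,-2,1,1,0 for degrees 0…5.
Multiplying by (1 + q + q^2 + q^3) gives running coefficients 2,3,1,2,1,0 for degrees 0…5.
Finally multiplying by (1 - q + q^2 - 2q^3 + q^4), the product of all factors after the first has coefficients 2,1,0,0,-4,2 for degrees 0…5.
[q^5] = 1·2 + 9·(-4) + 27·0 + 27·0 = -34.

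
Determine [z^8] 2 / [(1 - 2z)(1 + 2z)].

Partial fractions give a closed form: a_n = (1)·2^n + (1)·(-2)^n.
At n = 8: a_8 = 512.

512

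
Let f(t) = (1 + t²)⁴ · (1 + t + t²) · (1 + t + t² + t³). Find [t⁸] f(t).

25

(1 + t²)⁴ has coefficients 1,0,4,0,6,0,4,0,1 for degrees 0…8.
(1 + t + t²) has coefficients 1,1,1,0,0,0,0,0,0 for degrees 0…8.
Finally multiplying by (1 + t + t² + t³), the product of all factors after the first has coefficients 1,2,3,3,2,1,0,0,0 for degrees 0…8.
[t⁸] = 1·0 + 4·0 + 6·2 + 4·3 + 1·1 = 25.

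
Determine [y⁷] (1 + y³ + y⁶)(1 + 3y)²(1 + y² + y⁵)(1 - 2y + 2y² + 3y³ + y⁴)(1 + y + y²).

155

(1 + y³ + y⁶) has coefficients 1,0,0,1,0,0,1 for degrees 0…6.
(1 + 3y)² has coefficients 1,6,9,0,0,0,0,0 for degrees 0…7.
Multiplying by (1 + y² + y⁵) gives running coefficients 1,6,10,6,9,1,6,9 for degrees 0…7.
Multiplying by (1 - 2y + 2y² + 3y³ + y⁴) gives running coefficients 1,4,0,1,36,31,50,32 for degrees 0…7.
Finally multiplying by (1 + y + y²), the product of all factors after the first has coefficients 1,5,5,5,37,68,117,113 for degrees 0…7.
[y⁷] = 1·113 + 1·37 + 1·5 = 155.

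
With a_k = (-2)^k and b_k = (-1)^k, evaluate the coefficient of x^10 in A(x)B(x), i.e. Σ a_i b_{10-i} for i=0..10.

This is [x^10] in the product of the two ordinary generating functions.
Σ = 1·1 − 2·(-1) + 4·1 − 8·(-1) + 16·1 − 32·(-1) + 64·1 − 128·(-1) + 256·1 − 512·(-1) + 1024·1 = 2047.

2047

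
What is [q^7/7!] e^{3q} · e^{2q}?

78125

The EGF product rule gives c_7 = Σ_{k_1+k_2=7} C(7; k_1,k_2) · ∏ g_i(k_i), where e^{3q} gives (3)^k; e^{2q} gives (2)^k.
g_1(k) for k = 0…7: 1, 3, 9, 27, 81, 243, 729, 2187.
g_2(k) for k = 0…7: 1, 2, 4, 8, 16, 32, 64, 128.
c_7 = Σ_k C(7,k)·g_1(k)·g_2(7−k) = 1·1·128 + 7·3·64 + 21·9·32 + 35·27·16 + 35·81·8 + 21·243·4 + 7·729·2 + 1·2187·1 = 128 + 1344 + 6048 + 15120 + 22680 + 20412 + 10206 + 2187 = 78125.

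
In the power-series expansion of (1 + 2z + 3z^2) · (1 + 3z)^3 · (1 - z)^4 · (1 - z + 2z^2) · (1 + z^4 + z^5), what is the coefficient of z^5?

(1 + 2z + 3z^2) has coefficients 1,2,3 for degrees 0…2.
(1 + 3z)^3 has coefficients 1,9,27,27,0,0 for degrees 0…5.
Multiplying by (1 - z)^4 gives running coefficients 1,5,-3,-31,19,63 for degrees 0…5.
Multiplying by (1 - z + 2z^2) gives running coefficients 1,4,-6,-18,44,-18 for degrees 0…5.
Finally multiplying by (1 + z^4 + z^5), the product of all factors after the first has coefficients 1,4,-6,-18,45,-13 for degrees 0…5.
[z^5] = 1·(-13) + 2·45 + 3·(-18) = 23.

23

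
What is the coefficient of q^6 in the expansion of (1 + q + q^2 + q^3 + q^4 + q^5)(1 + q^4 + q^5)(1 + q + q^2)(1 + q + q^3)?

(1 + q + q^2 + q^3 + q^4 + q^5) has coefficients 1,1,1,1,1,1 for degrees 0…5.
(1 + q^4 + q^5) has coefficients 1,0,0,0,1,1,0 for degrees 0…6.
Multiplying by (1 + q + q^2) gives running coefficients 1,1,1,0,1,2,2 for degrees 0…6.
Finally multiplying by (1 + q + q^3), the product of all factors after the first has coefficients 1,2,2,2,2,4,4 for degrees 0…6.
[q^6] = 1·4 + 1·4 + 1·2 + 1·2 + 1·2 + 1·2 = 16.

16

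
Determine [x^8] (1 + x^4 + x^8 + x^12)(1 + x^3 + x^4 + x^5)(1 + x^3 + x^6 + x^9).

(1 + x^4 + x^8 + x^12) has coefficients 1,0,0,0,1,0,0,0,1 for degrees 0…8.
(1 + x^3 + x^4 + x^5) has coefficients 1,0,0,1,1,1,0,0,0 for degrees 0…8.
Finally multiplying by (1 + x^3 + x^6 + x^9), the product of all factors after the first has coefficients 1,0,0,2,1,1,2,1,1 for degrees 0…8.
[x^8] = 1·1 + 1·1 + 1·1 = 3.

3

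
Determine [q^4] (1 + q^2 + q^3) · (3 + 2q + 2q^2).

(1 + q^2 + q^3) has coefficients 1,0,1,1 for degrees 0…3.
(3 + 2q + 2q^2) has coefficients 3,2,2,0,0 for degrees 0…4.
[q^4] = 1·0 + 1·2 + 1·2 = 4.

4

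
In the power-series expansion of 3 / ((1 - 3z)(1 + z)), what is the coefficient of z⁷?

4920

Partial fractions give a closed form: a_n = (9/4)·3^n + (3/4)·(-1)^n.
At n = 7: a_7 = 4920.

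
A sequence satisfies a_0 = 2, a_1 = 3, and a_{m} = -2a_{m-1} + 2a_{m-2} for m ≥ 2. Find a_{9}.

3760

The ordinary generating function has denominator 1 + 2t - 2t^2.
Iterating the recurrence: a_0,…,a_{9} = 2, 3, -2, 10, -24, 68, -184, 504, -1376, 3760.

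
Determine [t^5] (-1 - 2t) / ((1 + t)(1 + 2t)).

Partial fractions give a closed form: a_n = (-1)·(-1)^n.
At n = 5: a_5 = 1.

1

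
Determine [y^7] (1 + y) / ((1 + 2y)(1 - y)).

Partial fractions give a closed form: a_n = (1/3)·(-2)^n + (2/3)·1^n.
At n = 7: a_7 = -42.

-42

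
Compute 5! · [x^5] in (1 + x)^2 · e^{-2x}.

The EGF product rule gives c_5 = Σ_{k_1+k_2=5} C(5; k_1,k_2) · ∏ g_i(k_i), where (1+x)^2 gives the falling factorial (2)_k; e^{-2x} gives (-2)^k.
g_1(k) for k = 0…5: 1, 2, 2, 0, 0, 0.
g_2(k) for k = 0…5: 1, -2, 4, -8, 16, -32.
c_5 = Σ_k C(5,k)·g_1(k)·g_2(5−k) = 1·1·(-32) + 5·2·16 + 10·2·(-8) = −32 + 160 − 160 = -32.

-32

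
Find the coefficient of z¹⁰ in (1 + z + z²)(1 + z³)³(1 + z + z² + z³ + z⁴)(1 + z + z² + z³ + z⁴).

(1 + z + z²) has coefficients 1,1,1 for degrees 0…2.
(1 + z³)³ has coefficients 1,0,0,3,0,0,3,0,0,1,0 for degrees 0…10.
Multiplying by (1 + z + z² + z³ + z⁴) gives running coefficients 1,1,1,4,4,3,6,6,3,4,4 for degrees 0…10.
Finally multiplying by (1 + z + z² + z³ + z⁴), the product of all factors after the first has coefficients 1,2,3,7,11,13,18,23,22,22,23 for degrees 0…10.
[z¹⁰] = 1·23 + 1·22 + 1·22 = 67.

67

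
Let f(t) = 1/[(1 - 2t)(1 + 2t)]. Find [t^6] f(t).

64

Partial fractions give a closed form: a_n = (1/2)·2^n + (1/2)·(-2)^n.
At n = 6: a_6 = 64.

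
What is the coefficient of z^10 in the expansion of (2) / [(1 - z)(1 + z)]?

Partial fractions give a closed form: a_n = (1)·1^n + (1)·(-1)^n.
At n = 10: a_10 = 2.

2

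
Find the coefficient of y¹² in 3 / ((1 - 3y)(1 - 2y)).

The denominator gives the recurrence a_n = 5a_(n−1) − 6a_(n−2) for n ≥ 2; the numerator fixes a_0 = 3, a_1 = 15.
Iterating: 3, 15, 57, 195, 633, 1995, 6177, 18915, 57513, 174075, 525297, 1582035, 4758393, so a_12 = 4758393.

4758393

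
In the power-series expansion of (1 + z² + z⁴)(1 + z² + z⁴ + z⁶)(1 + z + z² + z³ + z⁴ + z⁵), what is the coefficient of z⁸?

8

(1 + z² + z⁴) has coefficients 1,0,1,0,1 for degrees 0…4.
(1 + z² + z⁴ + z⁶) has coefficients 1,0,1,0,1,0,1,0,0 for degrees 0…8.
Finally multiplying by (1 + z + z² + z³ + z⁴ + z⁵), the product of all factors after the first has coefficients 1,1,2,2,3,3,3,3,2 for degrees 0…8.
[z⁸] = 1·2 + 1·3 + 1·3 = 8.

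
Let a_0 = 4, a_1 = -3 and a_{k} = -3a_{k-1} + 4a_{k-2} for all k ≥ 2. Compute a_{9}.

The ordinary generating function has denominator 1 + 3x - 4x^2.
Iterating the recurrence: a_0,…,a_{9} = 4, -3, 25, -87, 361, -1431, 5737, -22935, 91753, -366999.

-366999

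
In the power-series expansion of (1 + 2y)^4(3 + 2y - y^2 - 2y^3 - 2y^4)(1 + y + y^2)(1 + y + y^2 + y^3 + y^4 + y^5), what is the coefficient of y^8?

12

(1 + 2y)^4 has coefficients 1,8,24,32,16 for degrees 0…4.
(3 + 2y - y^2 - 2y^3 - 2y^4) has coefficients 3,2,-1,-2,-2,0,0,0,0 for degrees 0…8.
Multiplying by (1 + y + y^2) gives running coefficients 3,5,4,-1,-5,-4,-2,0,0 for degrees 0…8.
Finally multiplying by (1 + y + y^2 + y^3 + y^4 + y^5), the product of all factors after the first has coefficients 3,8,12,11,6,2,-3,-8,-12 for degrees 0…8.
[y^8] = 1·(-12) + 8·(-8) + 24·(-3) + 32·2 + 16·6 = 12.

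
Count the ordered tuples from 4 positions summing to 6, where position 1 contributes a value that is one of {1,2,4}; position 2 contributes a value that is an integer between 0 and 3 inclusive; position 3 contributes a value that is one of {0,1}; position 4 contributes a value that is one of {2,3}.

The generating function for the choices is (z + z^2 + z^4)·(1 + z + z^2 + z^3)·(1 + z)·(z^2 + z^3); the count is [z^6].
(z + z^2 + z^4) has coefficients 0,1,1,0,1 for degrees 0…4.
(1 + z + z^2 + z^3) has coefficients 1,1,1,1,0,0,0 for degrees 0…6.
Multiplying by (1 + z) gives running coefficients 1,2,2,2,1,0,0 for degrees 0…6.
Finally multiplying by (z^2 + z^3), the product of all factors after the first has coefficients 0,0,1,3,4,4,3 for degrees 0…6.
[z^6] = 1·4 + 1·4 + 1·1 = 9.

9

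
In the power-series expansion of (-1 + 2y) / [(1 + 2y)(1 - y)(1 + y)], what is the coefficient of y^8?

The denominator gives the recurrence a_n = −2a_(n−1) + a_(n−2) + 2a_(n−3) for n ≥ 3; the numerator fixes a_0 = -1, a_1 = 4, a_2 = -9.
Iterating: -1, 4, -9, 20, -41, 84, -169, 340, -681, so a_8 = -681.

-681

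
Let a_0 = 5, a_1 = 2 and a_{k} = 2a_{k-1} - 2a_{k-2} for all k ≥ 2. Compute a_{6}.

24

The ordinary generating function has denominator 1 - 2y + 2y^2.
Iterating the recurrence: a_0,…,a_{6} = 5, 2, -6, -16, -20, -8, 24.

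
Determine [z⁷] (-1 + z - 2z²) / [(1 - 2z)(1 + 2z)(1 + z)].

212

The denominator gives the recurrence a_n = −a_(n−1) + 4a_(n−2) + 4a_(n−3) for n ≥ 3; the numerator fixes a_0 = -1, a_1 = 2, a_2 = -8.
Iterating: -1, 2, -8, 12, -36, 52, -148, 212, so a_7 = 212.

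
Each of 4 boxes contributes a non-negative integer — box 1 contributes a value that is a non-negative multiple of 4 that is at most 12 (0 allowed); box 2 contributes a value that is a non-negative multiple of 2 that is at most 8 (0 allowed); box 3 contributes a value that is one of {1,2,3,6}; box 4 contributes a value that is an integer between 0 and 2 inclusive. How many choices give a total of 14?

The generating function for the choices is (1 + q⁴ + q⁸ + q¹²)·(1 + q² + q⁴ + q⁶ + q⁸)·(q + q² + q³ + q⁶)·(1 + q + q²); the count is [q¹⁴].
(1 + q⁴ + q⁸ + q¹²) has coefficients 1,0,0,0,1,0,0,0,1,0,0,0,1 for degrees 0…12.
(1 + q² + q⁴ + q⁶ + q⁸) has coefficients 1,0,1,0,1,0,1,0,1,0,0,0,0,0,0 for degrees 0…14.
Multiplying by (q + q² + q³ + q⁶) gives running coefficients 0,1,1,2,1,2,2,2,2,2,2,1,1,0,1 for degrees 0…14.
Finally multiplying by (1 + q + q²), the product of all factors after the first has coefficients 0,1,2,4,4,5,5,6,6,6,6,5,4,2,2 for degrees 0…14.
[q¹⁴] = 1·2 + 1·6 + 1·5 + 1·2 = 15.

15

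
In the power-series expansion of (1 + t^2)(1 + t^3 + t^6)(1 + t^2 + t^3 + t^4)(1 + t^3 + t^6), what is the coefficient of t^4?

2

(1 + t^2) has coefficients 1,0,1 for degrees 0…2.
(1 + t^3 + t^6) has coefficients 1,0,0,1,0 for degrees 0…4.
Multiplying by (1 + t^2 + t^3 + t^4) gives running coefficients 1,0,1,2,1 for degrees 0…4.
Finally multiplying by (1 + t^3 + t^6), the product of all factors after the first has coefficients 1,0,1,3,1 for degrees 0…4.
[t^4] = 1·1 + 1·1 = 2.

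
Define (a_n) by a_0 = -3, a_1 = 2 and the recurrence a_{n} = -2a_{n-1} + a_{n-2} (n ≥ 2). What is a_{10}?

The ordinary generating function has denominator 1 + 2z - z^2.
Iterating the recurrence: a_0,…,a_{10} = -3, 2, -7, 16, -39, 94, -227, 548, -1323, 3194, -7711.

-7711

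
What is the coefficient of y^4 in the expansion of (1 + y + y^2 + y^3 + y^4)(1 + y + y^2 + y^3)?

(1 + y + y^2 + y^3 + y^4) has coefficients 1,1,1,1,1 for degrees 0…4.
(1 + y + y^2 + y^3) has coefficients 1,1,1,1,0 for degrees 0…4.
[y^4] = 1·0 + 1·1 + 1·1 + 1·1 + 1·1 = 4.

4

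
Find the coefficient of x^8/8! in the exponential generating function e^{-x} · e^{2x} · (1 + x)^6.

The EGF product rule gives c_8 = Σ_{k_1+k_2+k_3=8} C(8; k_1,k_2,k_3) · ∏ g_i(k_i), where e^{-x} gives (-1)^k; e^{2x} gives (2)^k; (1+x)^6 gives the falling factorial (6)_k.
g_1(k) for k = 0…8: 1, -1, 1, -1, 1, -1, 1, -1, 1.
g_2(k) for k = 0…8: 1, 2, 4, 8, 16, 32, 64, 128, 256.
g_3(k) for k = 0…8: 1, 6, 30, 120, 360, 720, 720, 0, 0.
First combine the last two factors: h(k) = Σ_j C(k,j)·g_2(j)·g_3(k−j) for k = 0…8: 1, 8, 58, 380, 2248, 12032, 58576, 261536, 1081600.
c_8 = Σ_k C(8,k)·g_1(k)·h(8−k) = 1·1·1081600 + 8·(-1)·261536 + 28·1·58576 + 56·(-1)·12032 + 70·1·2248 + 56·(-1)·380 + 28·1·58 + 8·(-1)·8 + 1·1·1 = 1081600 − 2092288 + 1640128 − 673792 + 157360 − 21280 + 1624 − 64 + 1 = 93289.

93289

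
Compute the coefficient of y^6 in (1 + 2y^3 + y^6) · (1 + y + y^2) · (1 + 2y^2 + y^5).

(1 + 2y^3 + y^6) has coefficients 1,0,0,2,0,0,1 for degrees 0…6.
(1 + y + y^2) has coefficients 1,1,1,0,0,0,0 for degrees 0…6.
Finally multiplying by (1 + 2y^2 + y^5), the product of all factors after the first has coefficients 1,1,3,2,2,1,1 for degrees 0…6.
[y^6] = 1·1 + 2·2 + 1·1 = 6.

6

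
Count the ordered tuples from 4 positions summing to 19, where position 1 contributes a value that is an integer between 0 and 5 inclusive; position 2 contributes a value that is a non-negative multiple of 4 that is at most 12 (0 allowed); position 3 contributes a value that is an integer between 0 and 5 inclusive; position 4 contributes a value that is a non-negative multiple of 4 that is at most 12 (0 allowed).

The generating function for the choices is (1 + z + z² + z³ + z⁴ + z⁵)·(1 + z⁴ + z⁸ + z¹²)·(1 + z + z² + z³ + z⁴ + z⁵)·(1 + z⁴ + z⁸ + z¹²); the count is [z¹⁹].
(1 + z + z² + z³ + z⁴ + z⁵) has coefficients 1,1,1,1,1,1 for degrees 0…5.
(1 + z⁴ + z⁸ + z¹²) has coefficients 1,0,0,0,1,0,0,0,1,0,0,0,1,0,0,0,0,0,0,0 for degrees 0…19.
Multiplying by (1 + z + z² + z³ + z⁴ + z⁵) gives running coefficients 1,1,1,1,2,2,1,1,2,2,1,1,2,2,1,1,1,1,0,0 for degrees 0…19.
Finally multiplying by (1 + z⁴ + z⁸ + z¹²), the product of all factors after the first has coefficients 1,1,1,1,3,3,2,2,5,5,3,3,7,7,4,4,7,7,3,3 for degrees 0…19.
[z¹⁹] = 1·3 + 1·3 + 1·7 + 1·7 + 1·4 + 1·4 = 28.

28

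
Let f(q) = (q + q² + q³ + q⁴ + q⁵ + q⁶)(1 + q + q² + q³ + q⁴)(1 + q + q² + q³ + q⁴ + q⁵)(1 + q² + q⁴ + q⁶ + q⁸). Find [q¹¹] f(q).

(q + q² + q³ + q⁴ + q⁵ + q⁶) has coefficients 0,1,1,1,1,1,1 for degrees 0…6.
(1 + q + q² + q³ + q⁴) has coefficients 1,1,1,1,1,0,0,0,0,0,0,0 for degrees 0…11.
Multiplying by (1 + q + q² + q³ + q⁴ + q⁵) gives running coefficients 1,2,3,4,5,5,4,3,2,1,0,0 for degrees 0…11.
Finally multiplying by (1 + q² + q⁴ + q⁶ + q⁸), the product of all factors after the first has coefficients 1,2,4,6,9,11,13,14,15,15,14,13 for degrees 0…11.
[q¹¹] = 1·14 + 1·15 + 1·15 + 1·14 + 1·13 + 1·11 = 82.

82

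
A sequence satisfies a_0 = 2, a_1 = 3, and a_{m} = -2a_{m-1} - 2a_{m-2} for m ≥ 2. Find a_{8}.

The ordinary generating function has denominator 1 + 2y + 2y^2.
Iterating the recurrence: a_0,…,a_{8} = 2, 3, -10, 14, -8, -12, 40, -56, 32.

32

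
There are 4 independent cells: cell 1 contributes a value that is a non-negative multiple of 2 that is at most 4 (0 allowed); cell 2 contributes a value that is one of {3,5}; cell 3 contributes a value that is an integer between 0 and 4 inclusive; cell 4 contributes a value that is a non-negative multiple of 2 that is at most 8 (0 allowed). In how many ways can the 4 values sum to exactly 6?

4

The generating function for the choices is (1 + t² + t⁴)·(t³ + t⁵)·(1 + t + t² + t³ + t⁴)·(1 + t² + t⁴ + t⁶ + t⁸); the count is [t⁶].
(1 + t² + t⁴) has coefficients 1,0,1,0,1 for degrees 0…4.
(t³ + t⁵) has coefficients 0,0,0,1,0,1,0 for degrees 0…6.
Multiplying by (1 + t + t² + t³ + t⁴) gives running coefficients 0,0,0,1,1,2,2 for degrees 0…6.
Finally multiplying by (1 + t² + t⁴ + t⁶ + t⁸), the product of all factors after the first has coefficients 0,0,0,1,1,3,3 for degrees 0…6.
[t⁶] = 1·3 + 1·1 + 1·0 = 4.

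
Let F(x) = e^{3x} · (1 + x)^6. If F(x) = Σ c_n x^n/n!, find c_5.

The EGF product rule gives c_5 = Σ_{k_1+k_2=5} C(5; k_1,k_2) · ∏ g_i(k_i), where e^{3x} gives (3)^k; (1+x)^6 gives the falling factorial (6)_k.
g_1(k) for k = 0…5: 1, 3, 9, 27, 81, 243.
g_2(k) for k = 0…5: 1, 6, 30, 120, 360, 720.
c_5 = Σ_k C(5,k)·g_1(k)·g_2(5−k) = 1·1·720 + 5·3·360 + 10·9·120 + 10·27·30 + 5·81·6 + 1·243·1 = 720 + 5400 + 10800 + 8100 + 2430 + 243 = 27693.

27693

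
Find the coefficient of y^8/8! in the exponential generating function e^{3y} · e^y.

The EGF product rule gives c_8 = Σ_{k_1+k_2=8} C(8; k_1,k_2) · ∏ g_i(k_i), where e^{3y} gives (3)^k; e^y gives (1)^k.
g_1(k) for k = 0…8: 1, 3, 9, 27, 81, 243, 729, 2187, 6561.
g_2(k) for k = 0…8: 1, 1, 1, 1, 1, 1, 1, 1, 1.
c_8 = Σ_k C(8,k)·g_1(k)·g_2(8−k) = 1·1·1 + 8·3·1 + 28·9·1 + 56·27·1 + 70·81·1 + 56·243·1 + 28·729·1 + 8·2187·1 + 1·6561·1 = 1 + 24 + 252 + 1512 + 5670 + 13608 + 20412 + 17496 + 6561 = 65536.

65536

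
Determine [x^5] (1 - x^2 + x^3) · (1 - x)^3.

4

(1 - x^2 + x^3) has coefficients 1,0,-1,1 for degrees 0…3.
(1 - x)^3 has coefficients 1,-3,3,-1,0,0 for degrees 0…5.
[x^5] = 1·0 − 1·(-1) + 1·3 = 4.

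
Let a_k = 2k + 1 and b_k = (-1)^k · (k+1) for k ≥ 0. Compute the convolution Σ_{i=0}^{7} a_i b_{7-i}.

The convolution is the x^7 coefficient of A(x)B(x).
Σ = 1·(-8) + 3·7 + 5·(-6) + 7·5 + 9·(-4) + 11·3 + 13·(-2) + 15·1 = 4.

4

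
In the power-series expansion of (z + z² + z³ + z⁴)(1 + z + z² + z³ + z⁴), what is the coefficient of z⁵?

(z + z² + z³ + z⁴) has coefficients 0,1,1,1,1 for degrees 0…4.
(1 + z + z² + z³ + z⁴) has coefficients 1,1,1,1,1,0 for degrees 0…5.
[z⁵] = 1·1 + 1·1 + 1·1 + 1·1 = 4.

4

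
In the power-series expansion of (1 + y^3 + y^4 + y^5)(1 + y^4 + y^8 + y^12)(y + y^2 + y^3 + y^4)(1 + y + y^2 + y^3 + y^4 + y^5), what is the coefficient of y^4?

5

(1 + y^3 + y^4 + y^5) has coefficients 1,0,0,1,1 for degrees 0…4.
(1 + y^4 + y^8 + y^12) has coefficients 1,0,0,0,1 for degrees 0…4.
Multiplying by (y + y^2 + y^3 + y^4) gives running coefficients 0,1,1,1,1 for degrees 0…4.
Finally multiplying by (1 + y + y^2 + y^3 + y^4 + y^5), the product of all factors after the first has coefficients 0,1,2,3,4 for degrees 0…4.
[y^4] = 1·4 + 1·1 + 1·0 = 5.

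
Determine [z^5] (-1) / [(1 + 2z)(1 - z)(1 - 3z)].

-210

Partial fractions give a closed form: a_n = (-4/15)·(-2)^n + (1/6)·1^n + (-9/10)·3^n.
At n = 5: a_5 = -210.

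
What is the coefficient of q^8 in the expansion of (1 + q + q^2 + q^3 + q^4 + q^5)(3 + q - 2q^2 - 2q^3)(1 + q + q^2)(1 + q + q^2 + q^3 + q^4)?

-17

(1 + q + q^2 + q^3 + q^4 + q^5) has coefficients 1,1,1,1,1,1 for degrees 0…5.
(3 + q - 2q^2 - 2q^3) has coefficients 3,1,-2,-2,0,0,0,0,0 for degrees 0…8.
Multiplying by (1 + q + q^2) gives running coefficients 3,4,2,-3,-4,-2,0,0,0 for degrees 0…8.
Finally multiplying by (1 + q + q^2 + q^3 + q^4), the product of all factors after the first has coefficients 3,7,9,6,2,-3,-7,-9,-6 for degrees 0…8.
[q^8] = 1·(-6) + 1·(-9) + 1·(-7) + 1·(-3) + 1·2 + 1·6 = -17.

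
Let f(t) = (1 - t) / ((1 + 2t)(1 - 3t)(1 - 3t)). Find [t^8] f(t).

The denominator gives the recurrence a_n = 4a_(n−1) + 3a_(n−2) − 18a_(n−3) for n ≥ 3; the numerator fixes a_0 = 1, a_1 = 3, a_2 = 15.
Iterating: 1, 3, 15, 51, 195, 663, 2319, 7755, 26043, so a_8 = 26043.

26043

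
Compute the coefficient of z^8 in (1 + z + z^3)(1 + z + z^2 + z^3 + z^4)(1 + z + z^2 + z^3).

(1 + z + z^3) has coefficients 1,1,0,1 for degrees 0…3.
(1 + z + z^2 + z^3 + z^4) has coefficients 1,1,1,1,1,0,0,0,0 for degrees 0…8.
Finally multiplying by (1 + z + z^2 + z^3), the product of all factors after the first has coefficients 1,2,3,4,4,3,2,1,0 for degrees 0…8.
[z^8] = 1·0 + 1·1 + 1·3 = 4.

4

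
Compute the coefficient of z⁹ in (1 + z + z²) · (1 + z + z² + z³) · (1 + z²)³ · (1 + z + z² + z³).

(1 + z + z²) has coefficients 1,1,1 for degrees 0…2.
(1 + z + z² + z³) has coefficients 1,1,1,1,0,0,0,0,0,0 for degrees 0…9.
Multiplying by (1 + z²)³ gives running coefficients 1,1,4,4,6,6,4,4,1,1 for degrees 0…9.
Finally multiplying by (1 + z + z² + z³), the product of all factors after the first has coefficients 1,2,6,10,15,20,20,20,15,10 for degrees 0…9.
[z⁹] = 1·10 + 1·15 + 1·20 = 45.

45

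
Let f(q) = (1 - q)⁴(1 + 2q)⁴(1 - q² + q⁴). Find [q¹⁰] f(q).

(1 - q)⁴ has coefficients 1,-4,6,-4,1 for degrees 0…4.
(1 + 2q)⁴ has coefficients 1,8,24,32,16,0,0,0,0,0,0 for degrees 0…10.
Finally multiplying by (1 - q² + q⁴), the product of all factors after the first has coefficients 1,8,23,24,-7,-24,8,32,16,0,0 for degrees 0…10.
[q¹⁰] = 1·0 − 4·0 + 6·16 − 4·32 + 1·8 = -24.

-24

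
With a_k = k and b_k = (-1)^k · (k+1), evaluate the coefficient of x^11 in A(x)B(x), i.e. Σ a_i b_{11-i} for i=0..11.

6

The convolution is the t^11 coefficient of A(t)B(t).
Σ = 0·(-12) + 1·11 + 2·(-10) + 3·9 + 4·(-8) + 5·7 + 6·(-6) + 7·5 + 8·(-4) + 9·3 + 10·(-2) + 11·1 = 6.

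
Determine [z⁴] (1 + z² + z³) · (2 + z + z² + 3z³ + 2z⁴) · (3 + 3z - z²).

27

(1 + z² + z³) has coefficients 1,0,1,1 for degrees 0…3.
(2 + z + z² + 3z³ + 2z⁴) has coefficients 2,1,1,3,2 for degrees 0…4.
Finally multiplying by (3 + 3z - z²), the product of all factors after the first has coefficients 6,9,4,11,14 for degrees 0…4.
[z⁴] = 1·14 + 1·4 + 1·9 = 27.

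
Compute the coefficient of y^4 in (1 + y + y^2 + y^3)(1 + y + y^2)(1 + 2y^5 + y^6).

2

(1 + y + y^2 + y^3) has coefficients 1,1,1,1 for degrees 0…3.
(1 + y + y^2) has coefficients 1,1,1,0,0 for degrees 0…4.
Finally multiplying by (1 + 2y^5 + y^6), the product of all factors after the first has coefficients 1,1,1,0,0 for degrees 0…4.
[y^4] = 1·0 + 1·0 + 1·1 + 1·1 = 2.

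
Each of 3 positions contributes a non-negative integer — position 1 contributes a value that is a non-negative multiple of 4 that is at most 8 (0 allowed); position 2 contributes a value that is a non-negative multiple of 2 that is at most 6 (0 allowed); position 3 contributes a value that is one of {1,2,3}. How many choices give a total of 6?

2

The generating function for the choices is (1 + z^4 + z^8)·(1 + z^2 + z^4 + z^6)·(z + z^2 + z^3); the count is [z^6].
(1 + z^4 + z^8) has coefficients 1,0,0,0,1,0,0 for degrees 0…6.
(1 + z^2 + z^4 + z^6) has coefficients 1,0,1,0,1,0,1 for degrees 0…6.
Finally multiplying by (z + z^2 + z^3), the product of all factors after the first has coefficients 0,1,1,2,1,2,1 for degrees 0…6.
[z^6] = 1·1 + 1·1 = 2.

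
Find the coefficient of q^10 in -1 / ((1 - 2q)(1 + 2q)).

Partial fractions give a closed form: a_n = (-1/2)·2^n + (-1/2)·(-2)^n.
At n = 10: a_10 = -1024.

-1024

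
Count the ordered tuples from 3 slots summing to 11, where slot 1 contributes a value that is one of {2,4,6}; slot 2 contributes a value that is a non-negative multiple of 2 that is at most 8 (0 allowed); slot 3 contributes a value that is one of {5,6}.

The generating function for the choices is (t² + t⁴ + t⁶)·(1 + t² + t⁴ + t⁶ + t⁸)·(t⁵ + t⁶); the count is [t¹¹].
(t² + t⁴ + t⁶) has coefficients 0,0,1,0,1,0,1 for degrees 0…6.
(1 + t² + t⁴ + t⁶ + t⁸) has coefficients 1,0,1,0,1,0,1,0,1,0,0,0 for degrees 0…11.
Finally multiplying by (t⁵ + t⁶), the product of all factors after the first has coefficients 0,0,0,0,0,1,1,1,1,1,1,1 for degrees 0…11.
[t¹¹] = 1·1 + 1·1 + 1·1 = 3.

3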